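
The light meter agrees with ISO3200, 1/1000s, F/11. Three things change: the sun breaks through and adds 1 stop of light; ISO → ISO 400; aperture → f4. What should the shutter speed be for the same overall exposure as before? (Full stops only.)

Scene light: 1 stop brighter.
ISO: 3200 → 1600 → 800 → 400 — 3 stops dropped (darker).
Aperture: f/11 → f/8 → f/5.6 → f/4 — 3 stops opened up (brighter).
Net so far: 1 stop brighter. Shutter speed: 1/1000 → 1/2000.

1/2000s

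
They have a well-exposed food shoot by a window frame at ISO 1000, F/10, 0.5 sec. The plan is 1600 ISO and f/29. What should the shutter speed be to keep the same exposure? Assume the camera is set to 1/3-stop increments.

ISO: 1000 → 1250 → 1600 — 2/3 stop raised (brighter).
Aperture: f/10 → f/11 → f/13 → f/14 → f/16 → f/18 → f/20 → f/22 → f/25 → f/29 — 3 stops stopped down (darker).
Net change so far: 2 1/3 stops darker. Offset with the shutter speed: 0.5 → 0.6 → 0.8 → 1 → 1.3 → 1.6 → 2 → 2.5.

2.5 s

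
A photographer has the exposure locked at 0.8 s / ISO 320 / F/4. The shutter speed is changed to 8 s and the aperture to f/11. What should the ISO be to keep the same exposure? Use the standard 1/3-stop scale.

Shutter speed: 0.8 → 1 → 1.3 → 1.6 → 2 → 2.5 → 3.2 → 4 → 5 → 6 → 8 — 3 1/3 stops longer (brighter).
Aperture: f/4 → f/4.5 → f/5 → f/5.6 → f/6.3 → f/7.1 → f/8 → f/9 → f/10 → f/11 — 3 stops stopped down (darker).
Net change so far: 1/3 stop brighter. Offset with the ISO: 320 → 250.

ISO 250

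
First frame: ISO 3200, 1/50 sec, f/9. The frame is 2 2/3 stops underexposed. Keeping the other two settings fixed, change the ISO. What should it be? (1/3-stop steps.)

Underexposed by 2 2/3 stops → need 2 2/3 stops brighter.
ISO: 3200 → 4000 → 5000 → 6400 → 8000 → 10000 → 12800 → 16000 → 20000.

ISO 20000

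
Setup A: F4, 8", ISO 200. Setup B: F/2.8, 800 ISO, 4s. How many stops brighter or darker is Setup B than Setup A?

Aperture: f/4 → f/2.8 — 1 stop opened up (brighter).
Shutter speed: 8 → 4 — 1 stop faster (darker).
ISO: 200 → 400 → 800 — 2 stops raised (brighter).
Net: +1 −1 +2 = +2 stops.

2 stops brighter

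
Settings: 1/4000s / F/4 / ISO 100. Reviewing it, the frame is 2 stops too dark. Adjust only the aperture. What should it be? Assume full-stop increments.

f/2

Underexposed by 2 stops → need 2 stops brighter.
Aperture: f/4 → f/2.8 → f/2.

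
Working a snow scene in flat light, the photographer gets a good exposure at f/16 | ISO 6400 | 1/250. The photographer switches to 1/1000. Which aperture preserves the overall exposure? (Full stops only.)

f/8

Shutter speed: 1/250 → 1/500 → 1/1000 — 2 stops shorter (darker).
Need 2 stops brighter from the aperture: f/16 → f/11 → f/8.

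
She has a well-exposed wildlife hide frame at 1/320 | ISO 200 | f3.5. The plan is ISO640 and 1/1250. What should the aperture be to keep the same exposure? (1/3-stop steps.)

ISO: 200 → 250 → 320 → 400 → 500 → 640 — 1 2/3 stops higher (brighter).
Shutter speed: 1/320 → 1/400 → 1/500 → 1/640 → 1/800 → 1/1000 → 1/1250 — 2 stops faster (darker).
Net change so far: 1/3 stop darker. Offset with the aperture: f/3.5 → f/3.2.

f/3.2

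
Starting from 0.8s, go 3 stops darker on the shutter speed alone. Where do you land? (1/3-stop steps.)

1/10s

Shutter speed: 0.8 → 0.6 → 0.5 → 0.4 → 0.3 → 1/4 → 1/5 → 1/6 → 1/8 → 1/10 — 3 stops shorter (darker).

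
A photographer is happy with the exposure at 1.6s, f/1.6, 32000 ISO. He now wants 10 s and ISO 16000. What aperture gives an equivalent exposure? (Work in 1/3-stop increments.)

Shutter speed: 1.6 → 2 → 2.5 → 3.2 → 4 → 5 → 6 → 8 → 10 — 2 2/3 stops slower (brighter).
ISO: 32000 → 25600 → 20000 → 16000 — 1 stop lower (darker).
Net change so far: 1 2/3 stops brighter. Offset with the aperture: f/1.6 → f/1.8 → f/2 → f/2.2 → f/2.5 → f/2.8.

f/2.8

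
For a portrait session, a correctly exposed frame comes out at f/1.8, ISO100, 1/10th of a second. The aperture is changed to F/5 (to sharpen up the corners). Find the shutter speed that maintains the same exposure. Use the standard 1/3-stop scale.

0.8 s

Aperture: f/1.8 → f/2 → f/2.2 → f/2.5 → f/2.8 → f/3.2 → f/3.5 → f/4 → f/4.5 → f/5 — 3 stops narrower (darker).
Need 3 stops brighter from the shutter speed: 1/10 → 1/8 → 1/6 → 1/5 → 1/4 → 0.3 → 0.4 → 0.5 → 0.6 → 0.8.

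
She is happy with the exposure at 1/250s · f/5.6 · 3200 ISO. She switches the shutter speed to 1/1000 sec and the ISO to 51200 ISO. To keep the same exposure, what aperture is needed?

Shutter speed: 1/250 → 1/500 → 1/1000 — 2 stops shorter (darker).
ISO: 3200 → 6400 → 12800 → 25600 → 51200 — 4 stops raised (brighter).
Net change so far: 2 stops brighter. Offset with the aperture: f/5.6 → f/8 → f/11.

f/11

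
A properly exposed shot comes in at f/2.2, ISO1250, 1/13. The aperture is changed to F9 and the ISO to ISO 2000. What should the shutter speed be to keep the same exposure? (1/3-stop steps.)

0.8 s

Aperture: f/2.2 → f/2.5 → f/2.8 → f/3.2 → f/3.5 → f/4 → f/4.5 → f/5 → f/5.6 → f/6.3 → f/7.1 → f/8 → f/9 — 4 stops stopped down (darker).
ISO: 1250 → 1600 → 2000 — 2/3 stop higher (brighter).
Net change so far: 3 1/3 stops darker. Offset with the shutter speed: 1/13 → 1/10 → 1/8 → 1/6 → 1/5 → 1/4 → 0.3 → 0.4 → 0.5 → 0.6 → 0.8.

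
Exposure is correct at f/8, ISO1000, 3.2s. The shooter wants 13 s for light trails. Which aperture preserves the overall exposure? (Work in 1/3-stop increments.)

Shutter speed: 3.2 → 4 → 5 → 6 → 8 → 10 → 13 — 2 stops longer (brighter).
Need 2 stops darker from the aperture: f/8 → f/9 → f/10 → f/11 → f/13 → f/14 → f/16.

f/16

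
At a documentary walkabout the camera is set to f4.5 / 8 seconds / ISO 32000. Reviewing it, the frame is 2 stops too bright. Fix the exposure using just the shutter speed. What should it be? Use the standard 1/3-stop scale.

2 s

Overexposed by 2 stops → need 2 stops darker.
Shutter speed: 8 → 6 → 5 → 4 → 3.2 → 2.5 → 2.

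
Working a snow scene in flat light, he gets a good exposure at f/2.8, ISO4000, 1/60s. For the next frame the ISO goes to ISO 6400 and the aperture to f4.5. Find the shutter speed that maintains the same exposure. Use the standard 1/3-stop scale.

ISO: 4000 → 5000 → 6400 — 2/3 stop raised (brighter).
Aperture: f/2.8 → f/3.2 → f/3.5 → f/4 → f/4.5 — 1 1/3 stops narrower (darker).
Net change so far: 2/3 stop darker. Offset with the shutter speed: 1/60 → 1/50 → 1/40.

1/40s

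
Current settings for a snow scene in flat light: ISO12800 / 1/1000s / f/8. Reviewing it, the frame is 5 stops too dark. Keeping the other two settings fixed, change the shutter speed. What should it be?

Underexposed by 5 stops → need 5 stops brighter.
Shutter speed: 1/1000 → 1/500 → 1/250 → 1/125 → 1/60 → 1/30.

1/30s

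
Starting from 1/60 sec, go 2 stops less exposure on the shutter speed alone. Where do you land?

1/250s

Shutter speed: 1/60 → 1/125 → 1/250 — 2 stops faster (darker).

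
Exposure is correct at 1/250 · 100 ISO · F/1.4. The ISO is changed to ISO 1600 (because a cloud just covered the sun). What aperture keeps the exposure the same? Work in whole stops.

ISO: 100 → 200 → 400 → 800 → 1600 — 4 stops higher (brighter).
Need 4 stops darker from the aperture: f/1.4 → f/2 → f/2.8 → f/4 → f/5.6.

f/5.6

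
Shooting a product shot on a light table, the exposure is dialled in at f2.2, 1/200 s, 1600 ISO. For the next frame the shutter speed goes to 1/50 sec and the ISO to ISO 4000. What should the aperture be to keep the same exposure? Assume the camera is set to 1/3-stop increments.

Shutter speed: 1/200 → 1/160 → 1/125 → 1/100 → 1/80 → 1/60 → 1/50 — 2 stops longer (brighter).
ISO: 1600 → 2000 → 2500 → 3200 → 4000 — 1 1/3 stops raised (brighter).
Net change so far: 3 1/3 stops brighter. Offset with the aperture: f/2.2 → f/2.5 → f/2.8 → f/3.2 → f/3.5 → f/4 → f/4.5 → f/5 → f/5.6 → f/6.3 → f/7.1.

f/7.1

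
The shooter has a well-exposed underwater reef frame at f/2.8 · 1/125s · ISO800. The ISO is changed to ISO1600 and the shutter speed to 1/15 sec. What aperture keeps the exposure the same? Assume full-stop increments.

f/11

ISO: 800 → 1600 — 1 stop raised (brighter).
Shutter speed: 1/125 → 1/60 → 1/30 → 1/15 — 3 stops slower (brighter).
Net change so far: 4 stops brighter. Offset with the aperture: f/2.8 → f/4 → f/5.6 → f/8 → f/11.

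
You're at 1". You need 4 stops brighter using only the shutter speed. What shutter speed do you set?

Shutter speed: 1 → 2 → 4 → 8 → 15 — 4 stops longer (brighter).

15 s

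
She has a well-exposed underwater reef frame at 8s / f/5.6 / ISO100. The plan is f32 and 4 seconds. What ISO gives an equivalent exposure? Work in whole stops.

ISO 6400

Aperture: f/5.6 → f/8 → f/11 → f/16 → f/22 → f/32 — 5 stops smaller aperture (darker).
Shutter speed: 8 → 4 — 1 stop shorter (darker).
Net change so far: 6 stops darker. Offset with the ISO: 100 → 200 → 400 → 800 → 1600 → 3200 → 6400.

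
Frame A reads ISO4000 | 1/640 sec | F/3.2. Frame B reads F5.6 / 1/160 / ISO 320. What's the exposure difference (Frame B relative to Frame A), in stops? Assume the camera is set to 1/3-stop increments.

Aperture: f/3.2 → f/3.5 → f/4 → f/4.5 → f/5 → f/5.6 — 1 2/3 stops narrower (darker).
Shutter speed: 1/640 → 1/500 → 1/400 → 1/320 → 1/250 → 1/200 → 1/160 — 2 stops longer (brighter).
ISO: 4000 → 3200 → 2500 → 2000 → 1600 → 1250 → 1000 → 800 → 640 → 500 → 400 → 320 — 3 2/3 stops lower (darker).
Net: −1 2/3 +2 −3 2/3 = −3 1/3 stops.

3 1/3 stops darker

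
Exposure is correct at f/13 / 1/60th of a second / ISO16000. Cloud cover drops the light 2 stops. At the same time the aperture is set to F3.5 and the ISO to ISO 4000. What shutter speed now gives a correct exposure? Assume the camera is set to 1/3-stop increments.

Scene light: 2 stops darker.
Aperture: f/13 → f/11 → f/10 → f/9 → f/8 → f/7.1 → f/6.3 → f/5.6 → f/5 → f/4.5 → f/4 → f/3.5 — 3 2/3 stops larger aperture (brighter).
ISO: 16000 → 12800 → 10000 → 8000 → 6400 → 5000 → 4000 — 2 stops dropped (darker).
Net so far: 1/3 stop darker. Shutter speed: 1/60 → 1/50.

1/50s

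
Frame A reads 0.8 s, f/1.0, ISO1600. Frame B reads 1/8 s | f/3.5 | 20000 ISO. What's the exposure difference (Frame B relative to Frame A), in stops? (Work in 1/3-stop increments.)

Aperture: f/1.0 → f/1.1 → f/1.2 → f/1.4 → f/1.6 → f/1.8 → f/2 → f/2.2 → f/2.5 → f/2.8 → f/3.2 → f/3.5 — 3 2/3 stops narrower (darker).
Shutter speed: 0.8 → 0.6 → 0.5 → 0.4 → 0.3 → 1/4 → 1/5 → 1/6 → 1/8 — 2 2/3 stops faster (darker).
ISO: 1600 → 2000 → 2500 → 3200 → 4000 → 5000 → 6400 → 8000 → 10000 → 12800 → 16000 → 20000 — 3 2/3 stops raised (brighter).
Net: −3 2/3 −2 2/3 +3 2/3 = −2 2/3 stops.

2 2/3 stops darker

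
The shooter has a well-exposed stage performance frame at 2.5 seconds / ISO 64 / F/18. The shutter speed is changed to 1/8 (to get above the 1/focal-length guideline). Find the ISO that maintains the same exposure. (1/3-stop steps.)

Shutter speed: 2.5 → 2 → 1.6 → 1.3 → 1 → 0.8 → 0.6 → 0.5 → 0.4 → 0.3 → 1/4 → 1/5 → 1/6 → 1/8 — 4 1/3 stops faster (darker).
Need 4 1/3 stops brighter from the ISO: 64 → 80 → 100 → 125 → 160 → 200 → 250 → 320 → 400 → 500 → 640 → 800 → 1000 → 1250.

ISO 1250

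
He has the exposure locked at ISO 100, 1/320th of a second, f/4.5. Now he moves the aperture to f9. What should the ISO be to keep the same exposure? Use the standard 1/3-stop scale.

ISO 400

Aperture: f/4.5 → f/5 → f/5.6 → f/6.3 → f/7.1 → f/8 → f/9 — 2 stops stopped down (darker).
Need 2 stops brighter from the ISO: 100 → 125 → 160 → 200 → 250 → 320 → 400.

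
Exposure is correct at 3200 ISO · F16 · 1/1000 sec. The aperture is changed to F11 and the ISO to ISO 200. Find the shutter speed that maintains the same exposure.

1/125s

Aperture: f/16 → f/11 — 1 stop opened up (brighter).
ISO: 3200 → 1600 → 800 → 400 → 200 — 4 stops lower (darker).
Net change so far: 3 stops darker. Offset with the shutter speed: 1/1000 → 1/500 → 1/250 → 1/125.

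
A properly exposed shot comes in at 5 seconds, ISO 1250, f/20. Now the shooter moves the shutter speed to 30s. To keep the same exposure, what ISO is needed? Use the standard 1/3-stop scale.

Shutter speed: 5 → 6 → 8 → 10 → 13 → 15 → 20 → 25 → 30 — 2 2/3 stops slower (brighter).
Need 2 2/3 stops darker from the ISO: 1250 → 1000 → 800 → 640 → 500 → 400 → 320 → 250 → 200.

ISO 200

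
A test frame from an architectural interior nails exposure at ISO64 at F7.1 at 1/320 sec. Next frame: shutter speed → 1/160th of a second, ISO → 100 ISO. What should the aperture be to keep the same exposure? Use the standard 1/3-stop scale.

Shutter speed: 1/320 → 1/250 → 1/200 → 1/160 — 1 stop longer (brighter).
ISO: 64 → 80 → 100 — 2/3 stop raised (brighter).
Net change so far: 1 2/3 stops brighter. Offset with the aperture: f/7.1 → f/8 → f/9 → f/10 → f/11 → f/13.

f/13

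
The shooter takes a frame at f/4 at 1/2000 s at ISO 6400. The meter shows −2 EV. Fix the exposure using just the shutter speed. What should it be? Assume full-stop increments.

1/500s

Underexposed by 2 stops → need 2 stops brighter.
Shutter speed: 1/2000 → 1/1000 → 1/500.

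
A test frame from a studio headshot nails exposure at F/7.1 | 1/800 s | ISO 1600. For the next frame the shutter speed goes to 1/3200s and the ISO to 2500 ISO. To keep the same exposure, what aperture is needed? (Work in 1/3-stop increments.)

f/4.5

Shutter speed: 1/800 → 1/1000 → 1/1250 → 1/1600 → 1/2000 → 1/2500 → 1/3200 — 2 stops shorter (darker).
ISO: 1600 → 2000 → 2500 — 2/3 stop higher (brighter).
Net change so far: 1 1/3 stops darker. Offset with the aperture: f/7.1 → f/6.3 → f/5.6 → f/5 → f/4.5.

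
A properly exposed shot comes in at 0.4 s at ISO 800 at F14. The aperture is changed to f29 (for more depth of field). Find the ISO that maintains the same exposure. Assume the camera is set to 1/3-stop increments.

ISO 3200

Aperture: f/14 → f/16 → f/18 → f/20 → f/22 → f/25 → f/29 — 2 stops smaller aperture (darker).
Need 2 stops brighter from the ISO: 800 → 1000 → 1250 → 1600 → 2000 → 2500 → 3200.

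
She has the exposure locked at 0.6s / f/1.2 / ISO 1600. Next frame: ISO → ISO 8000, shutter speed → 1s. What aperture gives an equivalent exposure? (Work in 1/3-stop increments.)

f/3.5

ISO: 1600 → 2000 → 2500 → 3200 → 4000 → 5000 → 6400 → 8000 — 2 1/3 stops raised (brighter).
Shutter speed: 0.6 → 0.8 → 1 — 2/3 stop slower (brighter).
Net change so far: 3 stops brighter. Offset with the aperture: f/1.2 → f/1.4 → f/1.6 → f/1.8 → f/2 → f/2.2 → f/2.5 → f/2.8 → f/3.2 → f/3.5.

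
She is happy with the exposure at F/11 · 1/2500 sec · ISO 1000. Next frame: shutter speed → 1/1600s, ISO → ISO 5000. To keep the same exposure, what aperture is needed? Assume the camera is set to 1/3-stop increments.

f/32

Shutter speed: 1/2500 → 1/2000 → 1/1600 — 2/3 stop longer (brighter).
ISO: 1000 → 1250 → 1600 → 2000 → 2500 → 3200 → 4000 → 5000 — 2 1/3 stops higher (brighter).
Net change so far: 3 stops brighter. Offset with the aperture: f/11 → f/13 → f/14 → f/16 → f/18 → f/20 → f/22 → f/25 → f/29 → f/32.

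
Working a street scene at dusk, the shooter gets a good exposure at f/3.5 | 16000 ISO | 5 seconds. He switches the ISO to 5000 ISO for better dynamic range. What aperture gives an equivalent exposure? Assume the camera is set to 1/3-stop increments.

ISO: 16000 → 12800 → 10000 → 8000 → 6400 → 5000 — 1 2/3 stops dropped (darker).
Need 1 2/3 stops brighter from the aperture: f/3.5 → f/3.2 → f/2.8 → f/2.5 → f/2.2 → f/2.

f/2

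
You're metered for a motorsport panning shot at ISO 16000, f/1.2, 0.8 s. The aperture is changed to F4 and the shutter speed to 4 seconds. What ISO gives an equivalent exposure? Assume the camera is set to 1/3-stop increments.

ISO 32000

Aperture: f/1.2 → f/1.4 → f/1.6 → f/1.8 → f/2 → f/2.2 → f/2.5 → f/2.8 → f/3.2 → f/3.5 → f/4 — 3 1/3 stops narrower (darker).
Shutter speed: 0.8 → 1 → 1.3 → 1.6 → 2 → 2.5 → 3.2 → 4 — 2 1/3 stops slower (brighter).
Net change so far: 1 stop darker. Offset with the ISO: 16000 → 20000 → 25600 → 32000.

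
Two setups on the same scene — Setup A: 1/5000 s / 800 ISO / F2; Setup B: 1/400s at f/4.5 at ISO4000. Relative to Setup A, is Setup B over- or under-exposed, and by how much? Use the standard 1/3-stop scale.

3 2/3 stops brighter

Aperture: f/2 → f/2.2 → f/2.5 → f/2.8 → f/3.2 → f/3.5 → f/4 → f/4.5 — 2 1/3 stops smaller aperture (darker).
Shutter speed: 1/5000 → 1/4000 → 1/3200 → 1/2500 → 1/2000 → 1/1600 → 1/1250 → 1/1000 → 1/800 → 1/640 → 1/500 → 1/400 — 3 2/3 stops slower (brighter).
ISO: 800 → 1000 → 1250 → 1600 → 2000 → 2500 → 3200 → 4000 — 2 1/3 stops higher (brighter).
Net: −2 1/3 +3 2/3 +2 1/3 = +3 2/3 stops.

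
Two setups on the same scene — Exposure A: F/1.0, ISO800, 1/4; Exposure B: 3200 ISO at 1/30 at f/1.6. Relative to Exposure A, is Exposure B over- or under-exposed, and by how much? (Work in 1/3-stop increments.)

Aperture: f/1.0 → f/1.1 → f/1.2 → f/1.4 → f/1.6 — 1 1/3 stops narrower (darker).
Shutter speed: 1/4 → 1/5 → 1/6 → 1/8 → 1/10 → 1/13 → 1/15 → 1/20 → 1/25 → 1/30 — 3 stops shorter (darker).
ISO: 800 → 1000 → 1250 → 1600 → 2000 → 2500 → 3200 — 2 stops raised (brighter).
Net: −1 1/3 −3 +2 = −2 1/3 stops.

2 1/3 stops darker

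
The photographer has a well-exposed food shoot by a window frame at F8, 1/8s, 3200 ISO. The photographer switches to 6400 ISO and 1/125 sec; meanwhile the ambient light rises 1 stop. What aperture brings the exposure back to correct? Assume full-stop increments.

Scene light: 1 stop brighter.
ISO: 3200 → 6400 — 1 stop higher (brighter).
Shutter speed: 1/8 → 1/15 → 1/30 → 1/60 → 1/125 — 4 stops shorter (darker).
Net so far: 2 stops darker. Aperture: f/8 → f/5.6 → f/4.

f/4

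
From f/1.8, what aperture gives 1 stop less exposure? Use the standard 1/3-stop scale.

Aperture: f/1.8 → f/2 → f/2.2 → f/2.5 — 1 stop stopped down (darker).

f/2.5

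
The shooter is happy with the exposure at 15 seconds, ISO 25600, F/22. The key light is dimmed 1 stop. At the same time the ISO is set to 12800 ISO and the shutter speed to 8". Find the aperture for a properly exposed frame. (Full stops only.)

Scene light: 1 stop darker.
ISO: 25600 → 12800 — 1 stop dropped (darker).
Shutter speed: 15 → 8 — 1 stop shorter (darker).
Net so far: 3 stops darker. Aperture: f/22 → f/16 → f/11 → f/8.

f/8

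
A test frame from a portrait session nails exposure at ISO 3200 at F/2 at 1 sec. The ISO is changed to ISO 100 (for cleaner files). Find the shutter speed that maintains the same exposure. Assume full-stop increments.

ISO: 3200 → 1600 → 800 → 400 → 200 → 100 — 5 stops lower (darker).
Need 5 stops brighter from the shutter speed: 1 → 2 → 4 → 8 → 15 → 30.

30 s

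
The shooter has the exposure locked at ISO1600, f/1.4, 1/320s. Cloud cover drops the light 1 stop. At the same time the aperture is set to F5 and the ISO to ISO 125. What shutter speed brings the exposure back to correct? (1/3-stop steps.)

1 s

Scene light: 1 stop darker.
Aperture: f/1.4 → f/1.6 → f/1.8 → f/2 → f/2.2 → f/2.5 → f/2.8 → f/3.2 → f/3.5 → f/4 → f/4.5 → f/5 — 3 2/3 stops smaller aperture (darker).
ISO: 1600 → 1250 → 1000 → 800 → 640 → 500 → 400 → 320 → 250 → 200 → 160 → 125 — 3 2/3 stops dropped (darker).
Net so far: 8 1/3 stops darker. Shutter speed: 1/320 → 1/250 → 1/200 → 1/160 → 1/125 → 1/100 → 1/80 → 1/60 → 1/50 → 1/40 → 1/30 → 1/25 → 1/20 → 1/15 → 1/13 → 1/10 → 1/8 → 1/6 → 1/5 → 1/4 → 0.3 → 0.4 → 0.5 → 0.6 → 0.8 → 1.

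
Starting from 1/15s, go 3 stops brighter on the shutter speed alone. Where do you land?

Shutter speed: 1/15 → 1/8 → 1/4 → 1/2 — 3 stops longer (brighter).

1/2s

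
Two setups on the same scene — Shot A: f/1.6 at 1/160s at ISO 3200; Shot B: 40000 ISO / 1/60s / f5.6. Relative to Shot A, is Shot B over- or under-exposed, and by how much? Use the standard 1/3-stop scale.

Aperture: f/1.6 → f/1.8 → f/2 → f/2.2 → f/2.5 → f/2.8 → f/3.2 → f/3.5 → f/4 → f/4.5 → f/5 → f/5.6 — 3 2/3 stops smaller aperture (darker).
Shutter speed: 1/160 → 1/125 → 1/100 → 1/80 → 1/60 — 1 1/3 stops longer (brighter).
ISO: 3200 → 4000 → 5000 → 6400 → 8000 → 10000 → 12800 → 16000 → 20000 → 25600 → 32000 → 40000 — 3 2/3 stops higher (brighter).
Net: −3 2/3 +1 1/3 +3 2/3 = +1 1/3 stops.

1 1/3 stops brighter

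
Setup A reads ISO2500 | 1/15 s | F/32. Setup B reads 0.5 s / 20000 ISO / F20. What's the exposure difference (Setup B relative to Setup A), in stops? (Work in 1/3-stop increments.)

Aperture: f/32 → f/29 → f/25 → f/22 → f/20 — 1 1/3 stops larger aperture (brighter).
Shutter speed: 1/15 → 1/13 → 1/10 → 1/8 → 1/6 → 1/5 → 1/4 → 0.3 → 0.4 → 0.5 — 3 stops longer (brighter).
ISO: 2500 → 3200 → 4000 → 5000 → 6400 → 8000 → 10000 → 12800 → 16000 → 20000 — 3 stops higher (brighter).
Net: +1 1/3 +3 +3 = +7 1/3 stops.

7 1/3 stops brighter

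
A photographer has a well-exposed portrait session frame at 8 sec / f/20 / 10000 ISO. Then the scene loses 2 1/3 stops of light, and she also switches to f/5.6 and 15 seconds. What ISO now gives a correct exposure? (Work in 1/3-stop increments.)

ISO 2000

Scene light: 2 1/3 stops darker.
Aperture: f/20 → f/18 → f/16 → f/14 → f/13 → f/11 → f/10 → f/9 → f/8 → f/7.1 → f/6.3 → f/5.6 — 3 2/3 stops opened up (brighter).
Shutter speed: 8 → 10 → 13 → 15 — 1 stop longer (brighter).
Net so far: 2 1/3 stops brighter. ISO: 10000 → 8000 → 6400 → 5000 → 4000 → 3200 → 2500 → 2000.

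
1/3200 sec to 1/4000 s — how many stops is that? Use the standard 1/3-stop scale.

1/3200 → 1/4000 — count the steps: 1 third-stops = 1/3 stop.

1/3 stop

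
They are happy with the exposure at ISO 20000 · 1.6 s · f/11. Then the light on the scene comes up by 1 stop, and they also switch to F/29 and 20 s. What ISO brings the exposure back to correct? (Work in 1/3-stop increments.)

Scene light: 1 stop brighter.
Aperture: f/11 → f/13 → f/14 → f/16 → f/18 → f/20 → f/22 → f/25 → f/29 — 2 2/3 stops stopped down (darker).
Shutter speed: 1.6 → 2 → 2.5 → 3.2 → 4 → 5 → 6 → 8 → 10 → 13 → 15 → 20 — 3 2/3 stops slower (brighter).
Net so far: 2 stops brighter. ISO: 20000 → 16000 → 12800 → 10000 → 8000 → 6400 → 5000.

ISO 5000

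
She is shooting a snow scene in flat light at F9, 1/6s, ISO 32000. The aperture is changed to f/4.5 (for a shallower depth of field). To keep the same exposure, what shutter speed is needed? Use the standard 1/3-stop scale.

Aperture: f/9 → f/8 → f/7.1 → f/6.3 → f/5.6 → f/5 → f/4.5 — 2 stops wider (brighter).
Need 2 stops darker from the shutter speed: 1/6 → 1/8 → 1/10 → 1/13 → 1/15 → 1/20 → 1/25.

1/25s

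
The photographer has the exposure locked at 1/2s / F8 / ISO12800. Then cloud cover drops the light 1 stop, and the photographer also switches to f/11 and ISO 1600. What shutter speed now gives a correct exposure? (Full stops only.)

15 s

Scene light: 1 stop darker.
Aperture: f/8 → f/11 — 1 stop stopped down (darker).
ISO: 12800 → 6400 → 3200 → 1600 — 3 stops dropped (darker).
Net so far: 5 stops darker. Shutter speed: 1/2 → 1 → 2 → 4 → 8 → 15.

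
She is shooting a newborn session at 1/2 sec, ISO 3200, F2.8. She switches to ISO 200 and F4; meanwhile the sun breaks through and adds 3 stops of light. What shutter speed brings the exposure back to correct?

Scene light: 3 stops brighter.
ISO: 3200 → 1600 → 800 → 400 → 200 — 4 stops lower (darker).
Aperture: f/2.8 → f/4 — 1 stop stopped down (darker).
Net so far: 2 stops darker. Shutter speed: 1/2 → 1 → 2.

2 s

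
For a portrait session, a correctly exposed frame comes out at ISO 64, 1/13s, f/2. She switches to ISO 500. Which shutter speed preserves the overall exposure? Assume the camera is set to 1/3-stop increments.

1/100s

ISO: 64 → 80 → 100 → 125 → 160 → 200 → 250 → 320 → 400 → 500 — 3 stops raised (brighter).
Need 3 stops darker from the shutter speed: 1/13 → 1/15 → 1/20 → 1/25 → 1/30 → 1/40 → 1/50 → 1/60 → 1/80 → 1/100.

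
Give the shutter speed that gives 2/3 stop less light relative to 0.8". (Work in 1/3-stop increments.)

0.5 s

Shutter speed: 0.8 → 0.6 → 0.5 — 2/3 stop shorter (darker).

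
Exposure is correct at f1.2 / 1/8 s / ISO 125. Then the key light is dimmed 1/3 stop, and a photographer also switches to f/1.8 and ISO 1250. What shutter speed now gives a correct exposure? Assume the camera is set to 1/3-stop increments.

1/30s

Scene light: 1/3 stop darker.
Aperture: f/1.2 → f/1.4 → f/1.6 → f/1.8 — 1 stop smaller aperture (darker).
ISO: 125 → 160 → 200 → 250 → 320 → 400 → 500 → 640 → 800 → 1000 → 1250 — 3 1/3 stops raised (brighter).
Net so far: 2 stops brighter. Shutter speed: 1/8 → 1/10 → 1/13 → 1/15 → 1/20 → 1/25 → 1/30.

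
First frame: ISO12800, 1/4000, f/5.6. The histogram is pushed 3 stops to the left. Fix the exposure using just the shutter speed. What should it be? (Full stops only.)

Underexposed by 3 stops → need 3 stops brighter.
Shutter speed: 1/4000 → 1/2000 → 1/1000 → 1/500.

1/500s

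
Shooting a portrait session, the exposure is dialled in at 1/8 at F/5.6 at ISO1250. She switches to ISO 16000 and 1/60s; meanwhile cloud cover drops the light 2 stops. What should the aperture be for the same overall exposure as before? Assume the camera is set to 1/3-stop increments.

f/3.5

Scene light: 2 stops darker.
ISO: 1250 → 1600 → 2000 → 2500 → 3200 → 4000 → 5000 → 6400 → 8000 → 10000 → 12800 → 16000 — 3 2/3 stops raised (brighter).
Shutter speed: 1/8 → 1/10 → 1/13 → 1/15 → 1/20 → 1/25 → 1/30 → 1/40 → 1/50 → 1/60 — 3 stops shorter (darker).
Net so far: 1 1/3 stops darker. Aperture: f/5.6 → f/5 → f/4.5 → f/4 → f/3.5.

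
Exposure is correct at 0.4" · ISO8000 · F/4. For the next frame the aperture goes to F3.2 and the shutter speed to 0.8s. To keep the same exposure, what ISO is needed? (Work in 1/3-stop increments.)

ISO 2500

Aperture: f/4 → f/3.5 → f/3.2 — 2/3 stop larger aperture (brighter).
Shutter speed: 0.4 → 0.5 → 0.6 → 0.8 — 1 stop slower (brighter).
Net change so far: 1 2/3 stops brighter. Offset with the ISO: 8000 → 6400 → 5000 → 4000 → 3200 → 2500.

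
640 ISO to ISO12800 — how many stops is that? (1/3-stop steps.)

640 → 800 → 1000 → 1250 → 1600 → 2000 → 2500 → 3200 → 4000 → 5000 → 6400 → 8000 → 10000 → 12800 — count the steps: 13 third-stops = 4 1/3 stops.

4 1/3 stops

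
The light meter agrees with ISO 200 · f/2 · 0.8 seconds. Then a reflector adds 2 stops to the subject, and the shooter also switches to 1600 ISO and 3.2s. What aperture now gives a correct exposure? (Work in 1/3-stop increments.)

f/22

Scene light: 2 stops brighter.
ISO: 200 → 250 → 320 → 400 → 500 → 640 → 800 → 1000 → 1250 → 1600 — 3 stops raised (brighter).
Shutter speed: 0.8 → 1 → 1.3 → 1.6 → 2 → 2.5 → 3.2 — 2 stops longer (brighter).
Net so far: 7 stops brighter. Aperture: f/2 → f/2.2 → f/2.5 → f/2.8 → f/3.2 → f/3.5 → f/4 → f/4.5 → f/5 → f/5.6 → f/6.3 → f/7.1 → f/8 → f/9 → f/10 → f/11 → f/13 → f/14 → f/16 → f/18 → f/20 → f/22.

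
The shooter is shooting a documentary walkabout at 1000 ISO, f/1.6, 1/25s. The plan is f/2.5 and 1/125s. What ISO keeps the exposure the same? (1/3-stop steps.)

Aperture: f/1.6 → f/1.8 → f/2 → f/2.2 → f/2.5 — 1 1/3 stops narrower (darker).
Shutter speed: 1/25 → 1/30 → 1/40 → 1/50 → 1/60 → 1/80 → 1/100 → 1/125 — 2 1/3 stops faster (darker).
Net change so far: 3 2/3 stops darker. Offset with the ISO: 1000 → 1250 → 1600 → 2000 → 2500 → 3200 → 4000 → 5000 → 6400 → 8000 → 10000 → 12800.

ISO 12800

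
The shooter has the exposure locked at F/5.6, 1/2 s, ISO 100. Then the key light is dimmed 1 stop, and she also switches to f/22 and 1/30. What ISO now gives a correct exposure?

Scene light: 1 stop darker.
Aperture: f/5.6 → f/8 → f/11 → f/16 → f/22 — 4 stops smaller aperture (darker).
Shutter speed: 1/2 → 1/4 → 1/8 → 1/15 → 1/30 — 4 stops faster (darker).
Net so far: 9 stops darker. ISO: 100 → 200 → 400 → 800 → 1600 → 3200 → 6400 → 12800 → 25600 → 51200.

ISO 51200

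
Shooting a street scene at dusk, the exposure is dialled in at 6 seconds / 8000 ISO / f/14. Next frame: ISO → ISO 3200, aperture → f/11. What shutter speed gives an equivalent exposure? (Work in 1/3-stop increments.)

10 s

ISO: 8000 → 6400 → 5000 → 4000 → 3200 — 1 1/3 stops lower (darker).
Aperture: f/14 → f/13 → f/11 — 2/3 stop wider (brighter).
Net change so far: 2/3 stop darker. Offset with the shutter speed: 6 → 8 → 10.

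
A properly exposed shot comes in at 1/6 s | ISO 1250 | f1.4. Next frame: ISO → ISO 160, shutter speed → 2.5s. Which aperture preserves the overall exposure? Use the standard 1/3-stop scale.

ISO: 1250 → 1000 → 800 → 640 → 500 → 400 → 320 → 250 → 200 → 160 — 3 stops lower (darker).
Shutter speed: 1/6 → 1/5 → 1/4 → 0.3 → 0.4 → 0.5 → 0.6 → 0.8 → 1 → 1.3 → 1.6 → 2 → 2.5 — 4 stops slower (brighter).
Net change so far: 1 stop brighter. Offset with the aperture: f/1.4 → f/1.6 → f/1.8 → f/2.

f/2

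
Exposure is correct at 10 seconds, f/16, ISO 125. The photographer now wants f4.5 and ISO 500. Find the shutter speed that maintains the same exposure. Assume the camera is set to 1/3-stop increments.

1/5s

Aperture: f/16 → f/14 → f/13 → f/11 → f/10 → f/9 → f/8 → f/7.1 → f/6.3 → f/5.6 → f/5 → f/4.5 — 3 2/3 stops opened up (brighter).
ISO: 125 → 160 → 200 → 250 → 320 → 400 → 500 — 2 stops higher (brighter).
Net change so far: 5 2/3 stops brighter. Offset with the shutter speed: 10 → 8 → 6 → 5 → 4 → 3.2 → 2.5 → 2 → 1.6 → 1.3 → 1 → 0.8 → 0.6 → 0.5 → 0.4 → 0.3 → 1/4 → 1/5.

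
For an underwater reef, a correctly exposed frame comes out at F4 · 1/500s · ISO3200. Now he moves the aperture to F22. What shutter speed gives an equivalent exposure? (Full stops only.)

Aperture: f/4 → f/5.6 → f/8 → f/11 → f/16 → f/22 — 5 stops smaller aperture (darker).
Need 5 stops brighter from the shutter speed: 1/500 → 1/250 → 1/125 → 1/60 → 1/30 → 1/15.

1/15s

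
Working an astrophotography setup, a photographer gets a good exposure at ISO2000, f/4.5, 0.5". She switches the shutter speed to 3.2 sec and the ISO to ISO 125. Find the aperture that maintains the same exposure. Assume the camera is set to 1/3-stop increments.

Shutter speed: 0.5 → 0.6 → 0.8 → 1 → 1.3 → 1.6 → 2 → 2.5 → 3.2 — 2 2/3 stops slower (brighter).
ISO: 2000 → 1600 → 1250 → 1000 → 800 → 640 → 500 → 400 → 320 → 250 → 200 → 160 → 125 — 4 stops dropped (darker).
Net change so far: 1 1/3 stops darker. Offset with the aperture: f/4.5 → f/4 → f/3.5 → f/3.2 → f/2.8.

f/2.8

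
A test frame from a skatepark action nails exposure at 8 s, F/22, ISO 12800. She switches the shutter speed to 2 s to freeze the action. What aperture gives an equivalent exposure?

Shutter speed: 8 → 4 → 2 — 2 stops shorter (darker).
Need 2 stops brighter from the aperture: f/22 → f/16 → f/11.

f/11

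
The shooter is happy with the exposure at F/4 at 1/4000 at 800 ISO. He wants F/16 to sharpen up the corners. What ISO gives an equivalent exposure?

ISO 12800

Aperture: f/4 → f/5.6 → f/8 → f/11 → f/16 — 4 stops narrower (darker).
Need 4 stops brighter from the ISO: 800 → 1600 → 3200 → 6400 → 12800.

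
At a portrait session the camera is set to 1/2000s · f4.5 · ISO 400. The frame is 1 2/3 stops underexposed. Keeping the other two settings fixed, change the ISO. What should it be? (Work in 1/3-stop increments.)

ISO 1250

Underexposed by 1 2/3 stops → need 1 2/3 stops brighter.
ISO: 400 → 500 → 640 → 800 → 1000 → 1250.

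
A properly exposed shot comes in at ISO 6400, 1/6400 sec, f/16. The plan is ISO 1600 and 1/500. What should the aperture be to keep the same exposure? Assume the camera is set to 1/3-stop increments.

ISO: 6400 → 5000 → 4000 → 3200 → 2500 → 2000 → 1600 — 2 stops dropped (darker).
Shutter speed: 1/6400 → 1/5000 → 1/4000 → 1/3200 → 1/2500 → 1/2000 → 1/1600 → 1/1250 → 1/1000 → 1/800 → 1/640 → 1/500 — 3 2/3 stops longer (brighter).
Net change so far: 1 2/3 stops brighter. Offset with the aperture: f/16 → f/18 → f/20 → f/22 → f/25 → f/29.

f/29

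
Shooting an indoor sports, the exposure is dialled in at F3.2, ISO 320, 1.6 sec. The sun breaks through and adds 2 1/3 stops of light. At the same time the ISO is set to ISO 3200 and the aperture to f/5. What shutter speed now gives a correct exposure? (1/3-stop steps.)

1/13s

Scene light: 2 1/3 stops brighter.
ISO: 320 → 400 → 500 → 640 → 800 → 1000 → 1250 → 1600 → 2000 → 2500 → 3200 — 3 1/3 stops raised (brighter).
Aperture: f/3.2 → f/3.5 → f/4 → f/4.5 → f/5 — 1 1/3 stops narrower (darker).
Net so far: 4 1/3 stops brighter. Shutter speed: 1.6 → 1.3 → 1 → 0.8 → 0.6 → 0.5 → 0.4 → 0.3 → 1/4 → 1/5 → 1/6 → 1/8 → 1/10 → 1/13.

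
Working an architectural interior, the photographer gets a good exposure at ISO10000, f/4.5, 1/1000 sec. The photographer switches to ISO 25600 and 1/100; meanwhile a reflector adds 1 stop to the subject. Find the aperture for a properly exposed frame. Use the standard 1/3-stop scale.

f/32

Scene light: 1 stop brighter.
ISO: 10000 → 12800 → 16000 → 20000 → 25600 — 1 1/3 stops raised (brighter).
Shutter speed: 1/1000 → 1/800 → 1/640 → 1/500 → 1/400 → 1/320 → 1/250 → 1/200 → 1/160 → 1/125 → 1/100 — 3 1/3 stops longer (brighter).
Net so far: 5 2/3 stops brighter. Aperture: f/4.5 → f/5 → f/5.6 → f/6.3 → f/7.1 → f/8 → f/9 → f/10 → f/11 → f/13 → f/14 → f/16 → f/18 → f/20 → f/22 → f/25 → f/29 → f/32.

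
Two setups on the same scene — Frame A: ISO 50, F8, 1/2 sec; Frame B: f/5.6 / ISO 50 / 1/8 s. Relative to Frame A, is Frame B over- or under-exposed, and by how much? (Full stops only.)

Aperture: f/8 → f/5.6 — 1 stop opened up (brighter).
Shutter speed: 1/2 → 1/4 → 1/8 — 2 stops faster (darker).
ISO: unchanged.
Net: +1 −2 = −1 stop.

1 stop darker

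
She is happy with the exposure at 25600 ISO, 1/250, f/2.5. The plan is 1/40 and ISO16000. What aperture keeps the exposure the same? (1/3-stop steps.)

f/5

Shutter speed: 1/250 → 1/200 → 1/160 → 1/125 → 1/100 → 1/80 → 1/60 → 1/50 → 1/40 — 2 2/3 stops slower (brighter).
ISO: 25600 → 20000 → 16000 — 2/3 stop lower (darker).
Net change so far: 2 stops brighter. Offset with the aperture: f/2.5 → f/2.8 → f/3.2 → f/3.5 → f/4 → f/4.5 → f/5.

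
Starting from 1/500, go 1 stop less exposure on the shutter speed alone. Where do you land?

Shutter speed: 1/500 → 1/1000 — 1 stop faster (darker).

1/1000s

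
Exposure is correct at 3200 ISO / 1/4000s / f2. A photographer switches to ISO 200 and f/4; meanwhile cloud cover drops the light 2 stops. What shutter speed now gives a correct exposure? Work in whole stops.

Scene light: 2 stops darker.
ISO: 3200 → 1600 → 800 → 400 → 200 — 4 stops dropped (darker).
Aperture: f/2 → f/2.8 → f/4 — 2 stops smaller aperture (darker).
Net so far: 8 stops darker. Shutter speed: 1/4000 → 1/2000 → 1/1000 → 1/500 → 1/250 → 1/125 → 1/60 → 1/30 → 1/15.

1/15s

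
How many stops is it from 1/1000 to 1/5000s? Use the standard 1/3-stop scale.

1/1000 → 1/1250 → 1/1600 → 1/2000 → 1/2500 → 1/3200 → 1/4000 → 1/5000 — count the steps: 7 third-stops = 2 1/3 stops.

2 1/3 stops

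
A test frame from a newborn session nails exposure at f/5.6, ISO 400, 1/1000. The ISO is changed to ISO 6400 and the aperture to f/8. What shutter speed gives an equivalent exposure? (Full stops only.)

1/8000s

ISO: 400 → 800 → 1600 → 3200 → 6400 — 4 stops raised (brighter).
Aperture: f/5.6 → f/8 — 1 stop smaller aperture (darker).
Net change so far: 3 stops brighter. Offset with the shutter speed: 1/1000 → 1/2000 → 1/4000 → 1/8000.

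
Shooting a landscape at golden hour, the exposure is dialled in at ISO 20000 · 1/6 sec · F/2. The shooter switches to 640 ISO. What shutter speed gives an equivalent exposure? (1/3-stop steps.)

ISO: 20000 → 16000 → 12800 → 10000 → 8000 → 6400 → 5000 → 4000 → 3200 → 2500 → 2000 → 1600 → 1250 → 1000 → 800 → 640 — 5 stops dropped (darker).
Need 5 stops brighter from the shutter speed: 1/6 → 1/5 → 1/4 → 0.3 → 0.4 → 0.5 → 0.6 → 0.8 → 1 → 1.3 → 1.6 → 2 → 2.5 → 3.2 → 4 → 5.

5 s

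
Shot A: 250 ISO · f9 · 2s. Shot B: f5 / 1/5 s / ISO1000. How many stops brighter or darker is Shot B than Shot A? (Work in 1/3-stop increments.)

1/3 stop brighter

Aperture: f/9 → f/8 → f/7.1 → f/6.3 → f/5.6 → f/5 — 1 2/3 stops larger aperture (brighter).
Shutter speed: 2 → 1.6 → 1.3 → 1 → 0.8 → 0.6 → 0.5 → 0.4 → 0.3 → 1/4 → 1/5 — 3 1/3 stops faster (darker).
ISO: 250 → 320 → 400 → 500 → 640 → 800 → 1000 — 2 stops raised (brighter).
Net: +1 2/3 −3 1/3 +2 = +1/3 stops.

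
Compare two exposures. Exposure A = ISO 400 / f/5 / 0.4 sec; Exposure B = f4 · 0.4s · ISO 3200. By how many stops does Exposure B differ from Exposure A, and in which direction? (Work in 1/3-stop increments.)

Aperture: f/5 → f/4.5 → f/4 — 2/3 stop larger aperture (brighter).
Shutter speed: unchanged.
ISO: 400 → 500 → 640 → 800 → 1000 → 1250 → 1600 → 2000 → 2500 → 3200 — 3 stops raised (brighter).
Net: +2/3 +3 = +3 2/3 stops.

3 2/3 stops brighter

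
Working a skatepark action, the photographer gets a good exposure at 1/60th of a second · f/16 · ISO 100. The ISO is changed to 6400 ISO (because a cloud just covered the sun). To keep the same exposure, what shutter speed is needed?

1/4000s

ISO: 100 → 200 → 400 → 800 → 1600 → 3200 → 6400 — 6 stops higher (brighter).
Need 6 stops darker from the shutter speed: 1/60 → 1/125 → 1/250 → 1/500 → 1/1000 → 1/2000 → 1/4000.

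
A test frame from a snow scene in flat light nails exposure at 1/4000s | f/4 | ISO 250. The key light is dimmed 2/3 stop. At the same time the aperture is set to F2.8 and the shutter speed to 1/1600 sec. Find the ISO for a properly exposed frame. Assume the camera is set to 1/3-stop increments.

Scene light: 2/3 stop darker.
Aperture: f/4 → f/3.5 → f/3.2 → f/2.8 — 1 stop wider (brighter).
Shutter speed: 1/4000 → 1/3200 → 1/2500 → 1/2000 → 1/1600 — 1 1/3 stops longer (brighter).
Net so far: 1 2/3 stops brighter. ISO: 250 → 200 → 160 → 125 → 100 → 80.

ISO 80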